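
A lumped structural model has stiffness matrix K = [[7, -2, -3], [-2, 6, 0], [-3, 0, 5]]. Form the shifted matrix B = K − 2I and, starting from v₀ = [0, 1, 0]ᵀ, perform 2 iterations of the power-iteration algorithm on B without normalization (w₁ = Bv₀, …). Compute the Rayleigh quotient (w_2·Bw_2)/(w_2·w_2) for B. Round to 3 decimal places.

B = K − 2I has rows (5, -2, -3); (-2, 4, 0); (-3, 0, 3)
w1 = Bv₀ = (-2, 4, 0)
w2 = Bw1 = (-18, 20, 6)
Bw2 = (-148, 116, 72)
w2·Bw2 = 5416; w2·w2 = 760; μ ≈ 5416/760 = 7.126

7.126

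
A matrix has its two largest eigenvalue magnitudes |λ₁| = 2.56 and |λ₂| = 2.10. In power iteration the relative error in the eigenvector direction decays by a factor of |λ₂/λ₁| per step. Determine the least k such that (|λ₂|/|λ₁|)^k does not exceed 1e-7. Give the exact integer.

82

|λ₂/λ₁| = 2.10/2.56 = 0.82031
Need k ≥ ln(1e-7) / ln(0.82031) = -16.1181 / -0.1981 ≈ 81.376
Smallest integer k satisfying the bound: 82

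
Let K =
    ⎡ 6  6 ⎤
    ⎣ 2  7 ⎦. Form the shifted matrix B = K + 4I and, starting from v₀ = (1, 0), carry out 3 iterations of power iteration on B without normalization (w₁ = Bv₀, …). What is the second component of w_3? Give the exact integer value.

B = K + 4I has rows (10, 6); (2, 11)
w1 = Bv₀ = (10·1 + 6·0; 2·1 + 11·0) = (10, 2)
w2 = Bw1 = (10·10 + 6·2; 2·10 + 11·2) = (112, 42)
w3 = Bw2 = (1372, 686)
Requested component of w3: 686

686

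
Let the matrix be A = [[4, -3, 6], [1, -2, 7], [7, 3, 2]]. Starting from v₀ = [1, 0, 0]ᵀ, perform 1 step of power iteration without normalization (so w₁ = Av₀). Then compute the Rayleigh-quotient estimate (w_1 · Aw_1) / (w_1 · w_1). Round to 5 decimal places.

w1 = Av₀ = (4·1 + (-3)·0 + 6·0; 1·1 + (-2)·0 + 7·0; 7·1 + 3·0 + 2·0) = (4, 1, 7)
Aw1 = (55, 51, 45)
w1·Aw1 = 4·55 + 1·51 + 7·45 = 586; w1·w1 = 4·4 + 1·1 + 7·7 = 66
λ ≈ 586/66 = 8.87879

8.87879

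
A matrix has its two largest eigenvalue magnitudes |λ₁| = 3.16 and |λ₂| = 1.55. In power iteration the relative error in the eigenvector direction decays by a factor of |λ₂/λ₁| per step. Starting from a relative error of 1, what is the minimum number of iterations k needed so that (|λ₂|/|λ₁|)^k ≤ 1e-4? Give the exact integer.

|λ₂/λ₁| = 1.55/3.16 = 0.49051
Need k ≥ ln(1e-4) / ln(0.49051) = -9.2103 / -0.7123 ≈ 12.930
Smallest integer k satisfying the bound: 13

13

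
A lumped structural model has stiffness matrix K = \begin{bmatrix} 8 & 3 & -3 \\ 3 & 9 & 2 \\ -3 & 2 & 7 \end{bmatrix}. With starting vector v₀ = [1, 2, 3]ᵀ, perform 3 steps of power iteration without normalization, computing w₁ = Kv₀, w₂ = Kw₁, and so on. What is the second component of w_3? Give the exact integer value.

w1 = Kv₀ = (5, 27, 22)
w2 = Kw1 = (55, 302, 193)
w3 = Kw2 = (767, 3269, 1790)
The requested component of w3 is 3269.

3269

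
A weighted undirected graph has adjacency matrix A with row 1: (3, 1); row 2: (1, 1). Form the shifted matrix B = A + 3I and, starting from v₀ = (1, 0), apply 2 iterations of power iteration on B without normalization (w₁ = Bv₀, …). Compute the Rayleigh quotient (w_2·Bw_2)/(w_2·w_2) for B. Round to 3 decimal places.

B = A + 3I has rows (6, 1); (1, 4)
w1 = Bv₀ = (6·1 + 1·0; 1·1 + 4·0) = (6, 1)
w2 = Bw1 = (6·6 + 1·1; 1·6 + 4·1) = (37, 10)
Bw2 = (232, 77)
w2·Bw2 = 9354; w2·w2 = 1469; μ ≈ 9354/1469 = 6.368

μ ≈ 6.368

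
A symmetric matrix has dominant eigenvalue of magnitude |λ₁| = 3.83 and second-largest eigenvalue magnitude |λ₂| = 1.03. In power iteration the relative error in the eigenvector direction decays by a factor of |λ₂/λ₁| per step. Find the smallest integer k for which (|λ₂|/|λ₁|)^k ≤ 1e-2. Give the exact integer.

4

|λ₂/λ₁| = 1.03/3.83 = 0.26893
Need k ≥ ln(1e-2) / ln(0.26893) = -4.6052 / -1.3133 ≈ 3.507
Smallest integer k satisfying the bound: 4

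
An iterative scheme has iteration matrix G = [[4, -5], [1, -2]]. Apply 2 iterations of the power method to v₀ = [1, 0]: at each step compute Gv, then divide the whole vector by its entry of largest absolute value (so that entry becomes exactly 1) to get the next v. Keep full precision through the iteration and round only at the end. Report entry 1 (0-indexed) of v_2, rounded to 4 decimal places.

0.1818

Gv0 = (4.00000, 1.00000); divide by 4.00000 → v1 = (1.00000, 0.25000)
Gv1 = (2.75000, 0.50000); divide by 2.75000 → v2 = (1.00000, 0.18182)
Requested entry of v2: 2/11 = 0.1818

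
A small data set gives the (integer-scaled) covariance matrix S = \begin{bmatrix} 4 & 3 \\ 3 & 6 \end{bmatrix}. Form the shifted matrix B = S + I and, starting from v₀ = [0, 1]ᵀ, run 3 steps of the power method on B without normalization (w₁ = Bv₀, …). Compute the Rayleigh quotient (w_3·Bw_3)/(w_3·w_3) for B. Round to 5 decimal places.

μ ≈ 9.15938

B = S + I has rows (5, 3); (3, 7)
w1 = Bv₀ = (5·0 + 3·1; 3·0 + 7·1) = (3, 7)
w2 = Bw1 = (5·3 + 3·7; 3·3 + 7·7) = (36, 58)
w3 = Bw2 = (354, 514)
Bw3 = (3312, 4660)
w3·Bw3 = 3567688; w3·w3 = 389512; μ ≈ 3567688/389512 = 9.15938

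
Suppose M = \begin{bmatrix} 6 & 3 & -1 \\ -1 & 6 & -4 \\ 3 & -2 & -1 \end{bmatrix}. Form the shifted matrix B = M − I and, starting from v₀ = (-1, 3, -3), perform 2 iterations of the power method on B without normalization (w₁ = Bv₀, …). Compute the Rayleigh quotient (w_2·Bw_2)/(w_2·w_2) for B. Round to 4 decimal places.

6.2965

B = M − I has rows (5, 3, -1); (-1, 5, -4); (3, -2, -2)
w1 = Bv₀ = (7, 28, -3)
w2 = Bw1 = (122, 145, -29)
Bw2 = (1074, 719, 134)
w2·Bw2 = 231397; w2·w2 = 36750; μ ≈ 231397/36750 = 6.2965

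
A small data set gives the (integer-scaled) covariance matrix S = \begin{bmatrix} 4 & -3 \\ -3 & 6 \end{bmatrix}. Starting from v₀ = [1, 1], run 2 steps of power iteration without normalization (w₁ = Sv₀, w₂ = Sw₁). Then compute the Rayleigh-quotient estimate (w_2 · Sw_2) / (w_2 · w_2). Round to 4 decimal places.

w1 = Sv₀ = (1, 3)
w2 = Sw1 = (-5, 15)
Sw2 = (-65, 105)
w2·Sw2 = (-5)·(-65) + 15·105 = 1900; w2·w2 = (-5)·(-5) + 15·15 = 250
λ ≈ 1900/250 = 7.6000

7.6000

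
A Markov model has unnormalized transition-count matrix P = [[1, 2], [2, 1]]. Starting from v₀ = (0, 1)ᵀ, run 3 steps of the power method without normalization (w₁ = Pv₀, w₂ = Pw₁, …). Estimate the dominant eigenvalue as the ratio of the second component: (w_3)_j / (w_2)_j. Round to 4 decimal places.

w1 = Pv₀ = (1·0 + 2·1; 2·0 + 1·1) = (2, 1)
w2 = Pw1 = (1·2 + 2·1; 2·2 + 1·1) = (4, 5)
w3 = Pw2 = (14, 13)
Ratio at component: 13 / 5 = 2.6000

2.6000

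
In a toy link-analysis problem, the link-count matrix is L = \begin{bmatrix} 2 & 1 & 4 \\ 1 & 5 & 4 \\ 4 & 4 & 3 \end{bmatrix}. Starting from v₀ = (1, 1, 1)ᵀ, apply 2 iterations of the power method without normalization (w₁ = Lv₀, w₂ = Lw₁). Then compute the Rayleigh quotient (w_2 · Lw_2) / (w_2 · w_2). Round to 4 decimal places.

w1 = Lv₀ = (7, 10, 11)
w2 = Lw1 = (68, 101, 101)
Lw2 = (641, 977, 979)
w2·Lw2 = 68·641 + 101·977 + 101·979 = 241144; w2·w2 = 68·68 + 101·101 + 101·101 = 25026
λ ≈ 241144/25026 = 9.6357

λ ≈ 9.6357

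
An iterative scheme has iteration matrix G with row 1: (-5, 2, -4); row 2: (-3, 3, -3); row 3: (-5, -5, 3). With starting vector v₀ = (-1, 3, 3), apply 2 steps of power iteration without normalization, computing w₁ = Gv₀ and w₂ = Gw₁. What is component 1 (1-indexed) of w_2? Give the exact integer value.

w1 = Gv₀ = (-1, 3, -1)
w2 = Gw1 = (15, 15, -13)
The requested component of w2 is 15.

15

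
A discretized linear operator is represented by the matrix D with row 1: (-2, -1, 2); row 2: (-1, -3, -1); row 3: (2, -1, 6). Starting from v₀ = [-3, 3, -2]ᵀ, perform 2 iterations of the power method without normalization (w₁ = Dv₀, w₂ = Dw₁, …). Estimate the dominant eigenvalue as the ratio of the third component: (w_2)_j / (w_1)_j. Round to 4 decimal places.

w1 = Dv₀ = ((-2)·(-3) + (-1)·3 + 2·(-2); (-1)·(-3) + (-3)·3 + (-1)·(-2); 2·(-3) + (-1)·3 + 6·(-2)) = (-1, -4, -21)
w2 = Dw1 = ((-2)·(-1) + (-1)·(-4) + 2·(-21); (-1)·(-1) + (-3)·(-4) + (-1)·(-21); 2·(-1) + (-1)·(-4) + 6·(-21)) = (-36, 34, -124)
Ratio at component: -124 / -21 = 5.9048

λ ≈ 5.9048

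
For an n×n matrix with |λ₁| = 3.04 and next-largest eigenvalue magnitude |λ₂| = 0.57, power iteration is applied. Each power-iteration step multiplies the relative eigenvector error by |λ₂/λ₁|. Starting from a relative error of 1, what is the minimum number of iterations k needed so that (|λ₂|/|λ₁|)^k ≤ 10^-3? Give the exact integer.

|λ₂/λ₁| = 0.57/3.04 = 0.18750
Need k ≥ ln(10^-3) / ln(0.18750) = -6.9078 / -1.6740 ≈ 4.127
Smallest integer k satisfying the bound: 5

5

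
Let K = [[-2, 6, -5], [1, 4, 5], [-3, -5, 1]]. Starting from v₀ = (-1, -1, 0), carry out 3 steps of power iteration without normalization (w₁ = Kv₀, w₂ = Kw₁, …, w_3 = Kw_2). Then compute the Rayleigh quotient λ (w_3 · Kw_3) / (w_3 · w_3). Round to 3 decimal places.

w1 = Kv₀ = (-4, -5, 8)
w2 = Kw1 = (-62, 16, 45)
w3 = Kw2 = (-5, 227, 151)
Kw3 = (617, 1658, -969)
w3·Kw3 = (-5)·617 + 227·1658 + 151·(-969) = 226962; w3·w3 = (-5)·(-5) + 227·227 + 151·151 = 74355
λ ≈ 226962/74355 = 3.052

λ ≈ 3.052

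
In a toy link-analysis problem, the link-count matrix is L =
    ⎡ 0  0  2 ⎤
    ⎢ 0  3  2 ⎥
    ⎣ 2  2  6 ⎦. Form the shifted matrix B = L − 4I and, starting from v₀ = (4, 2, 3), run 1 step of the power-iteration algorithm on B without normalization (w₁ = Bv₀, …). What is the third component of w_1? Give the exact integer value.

B = L − 4I has rows (-4, 0, 2); (0, -1, 2); (2, 2, 2)
w1 = Bv₀ = ((-4)·4 + 0·2 + 2·3; 0·4 + (-1)·2 + 2·3; 2·4 + 2·2 + 2·3) = (-10, 4, 18)
Requested component of w1: 18

18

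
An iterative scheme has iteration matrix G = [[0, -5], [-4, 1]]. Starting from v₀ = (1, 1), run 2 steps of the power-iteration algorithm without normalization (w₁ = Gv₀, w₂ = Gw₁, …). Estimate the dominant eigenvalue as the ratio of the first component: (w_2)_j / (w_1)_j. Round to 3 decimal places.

-3.000

w1 = Gv₀ = (0·1 + (-5)·1; (-4)·1 + 1·1) = (-5, -3)
w2 = Gw1 = (0·(-5) + (-5)·(-3); (-4)·(-5) + 1·(-3)) = (15, 17)
Ratio at component: 15 / -5 = -3.000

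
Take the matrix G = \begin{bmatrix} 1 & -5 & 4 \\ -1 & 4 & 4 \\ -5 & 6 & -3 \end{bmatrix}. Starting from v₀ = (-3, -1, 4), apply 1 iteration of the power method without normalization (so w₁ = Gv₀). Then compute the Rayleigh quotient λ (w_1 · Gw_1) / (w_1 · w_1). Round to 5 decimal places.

λ ≈ -1.46774

w1 = Gv₀ = (18, 15, -3)
Gw1 = (-69, 30, 9)
w1·Gw1 = 18·(-69) + 15·30 + (-3)·9 = -819; w1·w1 = 18·18 + 15·15 + (-3)·(-3) = 558
λ ≈ -819/558 = -1.46774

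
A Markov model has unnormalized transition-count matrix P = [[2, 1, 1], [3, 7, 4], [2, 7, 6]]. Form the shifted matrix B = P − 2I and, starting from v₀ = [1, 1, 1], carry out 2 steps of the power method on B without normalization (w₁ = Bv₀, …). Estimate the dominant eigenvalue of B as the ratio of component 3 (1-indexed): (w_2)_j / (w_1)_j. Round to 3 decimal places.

B = P − 2I has rows (0, 1, 1); (3, 5, 4); (2, 7, 4)
w1 = Bv₀ = (2, 12, 13)
w2 = Bw1 = (25, 118, 140)
Ratio: 140/13 = 10.769

μ ≈ 10.769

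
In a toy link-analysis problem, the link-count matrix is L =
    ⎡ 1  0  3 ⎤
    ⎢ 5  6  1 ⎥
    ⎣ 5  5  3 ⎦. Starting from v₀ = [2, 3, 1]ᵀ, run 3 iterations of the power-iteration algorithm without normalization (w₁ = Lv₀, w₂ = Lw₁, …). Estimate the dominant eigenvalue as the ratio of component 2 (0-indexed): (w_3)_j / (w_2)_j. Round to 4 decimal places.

λ ≈ 9.2205

w1 = Lv₀ = (5, 29, 28)
w2 = Lw1 = (89, 227, 254)
w3 = Lw2 = (851, 2061, 2342)
Ratio at component: 2342 / 254 = 9.2205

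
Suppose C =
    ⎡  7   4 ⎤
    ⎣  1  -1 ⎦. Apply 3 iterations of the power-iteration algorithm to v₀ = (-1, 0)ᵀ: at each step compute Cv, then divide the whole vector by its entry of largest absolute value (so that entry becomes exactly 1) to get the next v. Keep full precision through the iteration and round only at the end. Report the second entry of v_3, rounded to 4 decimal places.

Cv0 = (-7.00000, -1.00000); divide by -7.00000 → v1 = (1.00000, 0.14286)
Cv1 = (7.57143, 0.85714); divide by 7.57143 → v2 = (1.00000, 0.11321)
Cv2 = (7.45283, 0.88679); divide by 7.45283 → v3 = (1.00000, 0.11899)
Requested entry of v3: -47/-395 = 0.1190

0.1190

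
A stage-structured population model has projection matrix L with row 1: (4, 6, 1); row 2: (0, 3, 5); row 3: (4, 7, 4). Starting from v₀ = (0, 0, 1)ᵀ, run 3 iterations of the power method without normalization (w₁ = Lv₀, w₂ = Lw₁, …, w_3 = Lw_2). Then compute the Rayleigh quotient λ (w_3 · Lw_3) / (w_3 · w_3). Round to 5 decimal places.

λ ≈ 11.01928

w1 = Lv₀ = (4·0 + 6·0 + 1·1; 0·0 + 3·0 + 5·1; 4·0 + 7·0 + 4·1) = (1, 5, 4)
w2 = Lw1 = (4·1 + 6·5 + 1·4; 0·1 + 3·5 + 5·4; 4·1 + 7·5 + 4·4) = (38, 35, 55)
w3 = Lw2 = (417, 380, 617)
Lw3 = (4565, 4225, 6796)
w3·Lw3 = 417·4565 + 380·4225 + 617·6796 = 7702237; w3·w3 = 417·417 + 380·380 + 617·617 = 698978
λ ≈ 7702237/698978 = 11.01928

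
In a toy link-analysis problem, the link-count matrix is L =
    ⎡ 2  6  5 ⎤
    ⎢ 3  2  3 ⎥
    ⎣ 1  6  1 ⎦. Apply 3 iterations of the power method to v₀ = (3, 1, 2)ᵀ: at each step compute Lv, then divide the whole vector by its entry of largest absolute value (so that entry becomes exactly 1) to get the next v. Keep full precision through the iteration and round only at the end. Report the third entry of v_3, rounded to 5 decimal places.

0.60480

Lv0 = (22.000000, 17.000000, 11.000000); divide by 22.000000 → v1 = (1.000000, 0.772727, 0.500000)
Lv1 = (9.136364, 6.045455, 6.136364); divide by 9.136364 → v2 = (1.000000, 0.661692, 0.671642)
Lv2 = (9.328358, 6.338308, 5.641791); divide by 9.328358 → v3 = (1.000000, 0.679467, 0.604800)
Requested entry of v3: 1134/1875 = 0.60480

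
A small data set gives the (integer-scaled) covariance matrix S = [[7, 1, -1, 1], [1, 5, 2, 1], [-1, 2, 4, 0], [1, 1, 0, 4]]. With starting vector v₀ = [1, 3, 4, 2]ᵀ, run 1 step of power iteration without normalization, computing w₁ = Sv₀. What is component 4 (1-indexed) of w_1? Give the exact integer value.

w1 = Sv₀ = (7·1 + 1·3 + (-1)·4 + 1·2; 1·1 + 5·3 + 2·4 + 1·2; (-1)·1 + 2·3 + 4·4 + 0·2; 1·1 + 1·3 + 0·4 + 4·2) = (8, 26, 21, 12)
The requested component of w1 is 12.

12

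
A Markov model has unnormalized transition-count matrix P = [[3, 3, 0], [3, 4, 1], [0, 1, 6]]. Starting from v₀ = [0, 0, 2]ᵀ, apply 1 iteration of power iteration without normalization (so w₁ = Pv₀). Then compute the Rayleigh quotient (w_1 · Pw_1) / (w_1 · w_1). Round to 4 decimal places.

6.2703

w1 = Pv₀ = (3·0 + 3·0 + 0·2; 3·0 + 4·0 + 1·2; 0·0 + 1·0 + 6·2) = (0, 2, 12)
Pw1 = (6, 20, 74)
w1·Pw1 = 0·6 + 2·20 + 12·74 = 928; w1·w1 = 0·0 + 2·2 + 12·12 = 148
λ ≈ 928/148 = 6.2703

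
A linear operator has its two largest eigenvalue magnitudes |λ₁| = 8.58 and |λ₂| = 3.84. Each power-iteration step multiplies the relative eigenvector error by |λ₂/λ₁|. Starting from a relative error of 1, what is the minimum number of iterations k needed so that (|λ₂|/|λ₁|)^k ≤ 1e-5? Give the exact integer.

|λ₂/λ₁| = 3.84/8.58 = 0.44755
Need k ≥ ln(1e-5) / ln(0.44755) = -11.5129 / -0.8040 ≈ 14.320
Smallest integer k satisfying the bound: 15

15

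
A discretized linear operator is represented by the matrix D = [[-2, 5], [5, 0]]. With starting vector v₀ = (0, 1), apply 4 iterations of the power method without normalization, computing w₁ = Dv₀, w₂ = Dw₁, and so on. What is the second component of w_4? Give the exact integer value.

w1 = Dv₀ = (5, 0)
w2 = Dw1 = (-10, 25)
w3 = Dw2 = (145, -50)
w4 = Dw3 = (-540, 725)
The requested component of w4 is 725.

725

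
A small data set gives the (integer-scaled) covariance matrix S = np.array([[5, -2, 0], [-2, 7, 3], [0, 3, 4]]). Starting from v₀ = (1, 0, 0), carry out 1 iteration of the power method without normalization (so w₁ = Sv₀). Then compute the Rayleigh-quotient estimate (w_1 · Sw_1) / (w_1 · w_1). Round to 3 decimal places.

6.655

w1 = Sv₀ = (5, -2, 0)
Sw1 = (29, -24, -6)
w1·Sw1 = 5·29 + (-2)·(-24) + 0·(-6) = 193; w1·w1 = 5·5 + (-2)·(-2) + 0·0 = 29
λ ≈ 193/29 = 6.655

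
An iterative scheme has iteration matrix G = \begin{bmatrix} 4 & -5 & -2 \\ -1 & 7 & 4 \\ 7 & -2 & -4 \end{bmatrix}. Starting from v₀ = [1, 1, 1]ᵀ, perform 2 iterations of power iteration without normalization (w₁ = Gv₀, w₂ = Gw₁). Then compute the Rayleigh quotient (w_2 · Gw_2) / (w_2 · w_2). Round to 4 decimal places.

w1 = Gv₀ = (4·1 + (-5)·1 + (-2)·1; (-1)·1 + 7·1 + 4·1; 7·1 + (-2)·1 + (-4)·1) = (-3, 10, 1)
w2 = Gw1 = (4·(-3) + (-5)·10 + (-2)·1; (-1)·(-3) + 7·10 + 4·1; 7·(-3) + (-2)·10 + (-4)·1) = (-64, 77, -45)
Gw2 = (-551, 423, -422)
w2·Gw2 = (-64)·(-551) + 77·423 + (-45)·(-422) = 86825; w2·w2 = (-64)·(-64) + 77·77 + (-45)·(-45) = 12050
λ ≈ 86825/12050 = 7.2054

7.2054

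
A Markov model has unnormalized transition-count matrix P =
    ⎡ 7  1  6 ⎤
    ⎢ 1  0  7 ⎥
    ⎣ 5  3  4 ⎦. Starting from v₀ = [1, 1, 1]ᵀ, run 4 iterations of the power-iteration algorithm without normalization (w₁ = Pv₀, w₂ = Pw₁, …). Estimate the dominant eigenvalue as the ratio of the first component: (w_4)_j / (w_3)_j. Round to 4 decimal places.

w1 = Pv₀ = (14, 8, 12)
w2 = Pw1 = (178, 98, 142)
w3 = Pw2 = (2196, 1172, 1752)
w4 = Pw3 = (27056, 14460, 21504)
Ratio at component: 27056 / 2196 = 12.3206

12.3206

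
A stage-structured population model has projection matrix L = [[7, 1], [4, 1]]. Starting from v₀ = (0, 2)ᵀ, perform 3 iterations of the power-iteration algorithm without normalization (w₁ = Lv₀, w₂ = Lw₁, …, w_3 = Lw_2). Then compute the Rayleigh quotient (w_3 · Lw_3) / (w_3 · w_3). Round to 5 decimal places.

λ ≈ 7.60334

w1 = Lv₀ = (2, 2)
w2 = Lw1 = (16, 10)
w3 = Lw2 = (122, 74)
Lw3 = (928, 562)
w3·Lw3 = 122·928 + 74·562 = 154804; w3·w3 = 122·122 + 74·74 = 20360
λ ≈ 154804/20360 = 7.60334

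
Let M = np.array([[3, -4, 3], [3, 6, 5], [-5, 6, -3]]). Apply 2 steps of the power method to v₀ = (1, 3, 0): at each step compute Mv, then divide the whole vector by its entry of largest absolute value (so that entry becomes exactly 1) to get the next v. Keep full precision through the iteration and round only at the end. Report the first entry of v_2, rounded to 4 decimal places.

Mv0 = (-9.00000, 21.00000, 13.00000); divide by 21.00000 → v1 = (-0.42857, 1.00000, 0.61905)
Mv1 = (-3.42857, 7.80952, 6.28571); divide by 7.80952 → v2 = (-0.43902, 1.00000, 0.80488)
Requested entry of v2: -72/164 = -0.4390

-0.4390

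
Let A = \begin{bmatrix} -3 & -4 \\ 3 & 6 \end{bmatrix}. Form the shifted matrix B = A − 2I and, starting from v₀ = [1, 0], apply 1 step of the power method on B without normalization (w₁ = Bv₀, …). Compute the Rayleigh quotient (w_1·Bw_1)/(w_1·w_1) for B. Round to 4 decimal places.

-2.1765

B = A − 2I has rows (-5, -4); (3, 4)
w1 = Bv₀ = ((-5)·1 + (-4)·0; 3·1 + 4·0) = (-5, 3)
Bw1 = (13, -3)
w1·Bw1 = -74; w1·w1 = 34; μ ≈ -74/34 = -2.1765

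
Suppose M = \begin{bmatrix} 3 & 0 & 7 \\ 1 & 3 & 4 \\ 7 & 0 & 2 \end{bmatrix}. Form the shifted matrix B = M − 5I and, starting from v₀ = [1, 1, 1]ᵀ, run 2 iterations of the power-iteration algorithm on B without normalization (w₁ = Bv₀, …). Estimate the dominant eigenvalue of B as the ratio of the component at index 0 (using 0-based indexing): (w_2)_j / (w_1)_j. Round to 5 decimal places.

μ ≈ 3.60000

B = M − 5I has rows (-2, 0, 7); (1, -2, 4); (7, 0, -3)
w1 = Bv₀ = ((-2)·1 + 0·1 + 7·1; 1·1 + (-2)·1 + 4·1; 7·1 + 0·1 + (-3)·1) = (5, 3, 4)
w2 = Bw1 = ((-2)·5 + 0·3 + 7·4; 1·5 + (-2)·3 + 4·4; 7·5 + 0·3 + (-3)·4) = (18, 15, 23)
Ratio: 18/5 = 3.60000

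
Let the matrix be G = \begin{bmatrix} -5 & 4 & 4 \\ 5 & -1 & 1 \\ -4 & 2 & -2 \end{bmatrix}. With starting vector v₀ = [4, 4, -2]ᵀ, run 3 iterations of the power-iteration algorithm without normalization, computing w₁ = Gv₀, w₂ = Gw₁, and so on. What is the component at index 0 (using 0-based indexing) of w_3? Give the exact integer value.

-476

w1 = Gv₀ = (-12, 14, -4)
w2 = Gw1 = (100, -78, 84)
w3 = Gw2 = (-476, 662, -724)
The requested component of w3 is -476.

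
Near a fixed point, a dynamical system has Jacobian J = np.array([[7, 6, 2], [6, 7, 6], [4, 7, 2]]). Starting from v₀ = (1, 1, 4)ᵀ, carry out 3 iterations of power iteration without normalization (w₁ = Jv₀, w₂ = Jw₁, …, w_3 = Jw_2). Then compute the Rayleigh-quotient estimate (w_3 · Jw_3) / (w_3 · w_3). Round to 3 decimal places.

w1 = Jv₀ = (21, 37, 19)
w2 = Jw1 = (407, 499, 381)
w3 = Jw2 = (6605, 8221, 5883)
Jw3 = (107327, 132475, 95733)
w3·Jw3 = 6605·107327 + 8221·132475 + 5883·95733 = 2361169049; w3·w3 = 6605·6605 + 8221·8221 + 5883·5883 = 145820555
λ ≈ 2361169049/145820555 = 16.192

16.192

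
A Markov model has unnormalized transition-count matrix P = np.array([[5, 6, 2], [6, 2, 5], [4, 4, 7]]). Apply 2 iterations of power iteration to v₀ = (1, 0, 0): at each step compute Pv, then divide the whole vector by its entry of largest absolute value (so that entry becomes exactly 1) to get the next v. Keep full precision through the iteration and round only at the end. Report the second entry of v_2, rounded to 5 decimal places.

Pv0 = (5.000000, 6.000000, 4.000000); divide by 6.000000 → v1 = (0.833333, 1.000000, 0.666667)
Pv1 = (11.500000, 10.333333, 12.000000); divide by 12.000000 → v2 = (0.958333, 0.861111, 1.000000)
Requested entry of v2: 62/72 = 0.86111

0.86111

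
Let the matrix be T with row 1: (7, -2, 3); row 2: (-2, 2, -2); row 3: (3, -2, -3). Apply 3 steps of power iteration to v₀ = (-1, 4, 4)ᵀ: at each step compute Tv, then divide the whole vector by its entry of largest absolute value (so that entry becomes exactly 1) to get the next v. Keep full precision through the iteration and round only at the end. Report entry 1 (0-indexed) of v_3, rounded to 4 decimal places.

-0.3123

Tv0 = (-3.00000, 2.00000, -23.00000); divide by -23.00000 → v1 = (0.13043, -0.08696, 1.00000)
Tv1 = (4.08696, -2.43478, -2.43478); divide by 4.08696 → v2 = (1.00000, -0.59574, -0.59574)
Tv2 = (6.40426, -2.00000, 5.97872); divide by 6.40426 → v3 = (1.00000, -0.31229, 0.93355)
Requested entry of v3: 188/-602 = -0.3123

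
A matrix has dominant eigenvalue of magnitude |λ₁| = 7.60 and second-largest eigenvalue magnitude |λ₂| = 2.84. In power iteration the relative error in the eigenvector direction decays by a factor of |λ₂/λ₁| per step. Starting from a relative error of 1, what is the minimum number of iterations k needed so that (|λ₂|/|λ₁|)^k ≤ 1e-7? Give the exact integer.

17

|λ₂/λ₁| = 2.84/7.60 = 0.37368
Need k ≥ ln(1e-7) / ln(0.37368) = -16.1181 / -0.9843 ≈ 16.374
Smallest integer k satisfying the bound: 17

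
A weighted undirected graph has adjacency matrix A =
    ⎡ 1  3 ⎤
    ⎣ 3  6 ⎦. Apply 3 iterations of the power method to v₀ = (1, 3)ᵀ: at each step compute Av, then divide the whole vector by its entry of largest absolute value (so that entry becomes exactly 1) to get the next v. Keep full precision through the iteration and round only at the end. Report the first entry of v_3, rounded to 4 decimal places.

0.4684

Av0 = (10.00000, 21.00000); divide by 21.00000 → v1 = (0.47619, 1.00000)
Av1 = (3.47619, 7.42857); divide by 7.42857 → v2 = (0.46795, 1.00000)
Av2 = (3.46795, 7.40385); divide by 7.40385 → v3 = (0.46840, 1.00000)
Requested entry of v3: 541/1155 = 0.4684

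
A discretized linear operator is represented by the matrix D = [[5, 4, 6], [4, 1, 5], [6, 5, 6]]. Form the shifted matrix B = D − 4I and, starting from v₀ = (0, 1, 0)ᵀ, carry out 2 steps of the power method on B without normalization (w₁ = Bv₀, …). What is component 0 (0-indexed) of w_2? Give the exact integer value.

B = D − 4I has rows (1, 4, 6); (4, -3, 5); (6, 5, 2)
w1 = Bv₀ = (4, -3, 5)
w2 = Bw1 = (22, 50, 19)
Requested component of w2: 22

22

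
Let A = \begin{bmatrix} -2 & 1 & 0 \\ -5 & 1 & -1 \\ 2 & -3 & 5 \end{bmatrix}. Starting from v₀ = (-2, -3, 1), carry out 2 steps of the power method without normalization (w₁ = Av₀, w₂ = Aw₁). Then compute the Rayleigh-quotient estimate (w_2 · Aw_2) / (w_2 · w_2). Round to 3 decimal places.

5.961

w1 = Av₀ = (1, 6, 10)
w2 = Aw1 = (4, -9, 34)
Aw2 = (-17, -63, 205)
w2·Aw2 = 4·(-17) + (-9)·(-63) + 34·205 = 7469; w2·w2 = 4·4 + (-9)·(-9) + 34·34 = 1253
λ ≈ 7469/1253 = 5.961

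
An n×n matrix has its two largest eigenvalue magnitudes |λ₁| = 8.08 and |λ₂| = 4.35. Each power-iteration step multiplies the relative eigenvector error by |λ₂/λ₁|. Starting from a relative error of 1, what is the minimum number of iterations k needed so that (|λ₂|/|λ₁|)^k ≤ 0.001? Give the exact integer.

|λ₂/λ₁| = 4.35/8.08 = 0.53837
Need k ≥ ln(0.001) / ln(0.53837) = -6.9078 / -0.6192 ≈ 11.156
Smallest integer k satisfying the bound: 12

12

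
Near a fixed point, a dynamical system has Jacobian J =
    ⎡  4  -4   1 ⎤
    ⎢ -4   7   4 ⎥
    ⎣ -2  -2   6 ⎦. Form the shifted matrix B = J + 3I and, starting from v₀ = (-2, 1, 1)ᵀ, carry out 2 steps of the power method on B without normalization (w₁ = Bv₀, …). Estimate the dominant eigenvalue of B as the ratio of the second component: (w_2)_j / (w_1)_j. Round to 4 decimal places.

μ ≈ 15.0909

B = J + 3I has rows (7, -4, 1); (-4, 10, 4); (-2, -2, 9)
w1 = Bv₀ = (7·(-2) + (-4)·1 + 1·1; (-4)·(-2) + 10·1 + 4·1; (-2)·(-2) + (-2)·1 + 9·1) = (-17, 22, 11)
w2 = Bw1 = (7·(-17) + (-4)·22 + 1·11; (-4)·(-17) + 10·22 + 4·11; (-2)·(-17) + (-2)·22 + 9·11) = (-196, 332, 89)
Ratio: 332/22 = 15.0909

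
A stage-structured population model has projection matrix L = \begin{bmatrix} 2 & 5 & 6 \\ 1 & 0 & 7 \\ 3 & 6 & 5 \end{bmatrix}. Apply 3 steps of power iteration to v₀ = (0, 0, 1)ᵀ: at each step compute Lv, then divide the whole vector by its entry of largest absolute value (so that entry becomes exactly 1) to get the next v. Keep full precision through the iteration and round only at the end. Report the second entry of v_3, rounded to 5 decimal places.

0.74501

Lv0 = (6.000000, 7.000000, 5.000000); divide by 7.000000 → v1 = (0.857143, 1.000000, 0.714286)
Lv1 = (11.000000, 5.857143, 12.142857); divide by 12.142857 → v2 = (0.905882, 0.482353, 1.000000)
Lv2 = (10.223529, 7.905882, 10.611765); divide by 10.611765 → v3 = (0.963415, 0.745011, 1.000000)
Requested entry of v3: 672/902 = 0.74501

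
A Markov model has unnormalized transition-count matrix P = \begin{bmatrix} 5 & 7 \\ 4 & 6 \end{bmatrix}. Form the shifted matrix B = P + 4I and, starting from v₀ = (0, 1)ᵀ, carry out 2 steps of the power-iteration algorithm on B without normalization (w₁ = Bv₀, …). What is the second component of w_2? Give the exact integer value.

128

B = P + 4I has rows (9, 7); (4, 10)
w1 = Bv₀ = (7, 10)
w2 = Bw1 = (133, 128)
Requested component of w2: 128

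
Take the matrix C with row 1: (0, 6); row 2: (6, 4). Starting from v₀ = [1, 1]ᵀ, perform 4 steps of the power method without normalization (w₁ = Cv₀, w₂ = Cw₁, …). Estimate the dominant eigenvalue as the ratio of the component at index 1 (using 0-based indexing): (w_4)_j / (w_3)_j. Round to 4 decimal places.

w1 = Cv₀ = (6, 10)
w2 = Cw1 = (60, 76)
w3 = Cw2 = (456, 664)
w4 = Cw3 = (3984, 5392)
Ratio at component: 5392 / 664 = 8.1205

λ ≈ 8.1205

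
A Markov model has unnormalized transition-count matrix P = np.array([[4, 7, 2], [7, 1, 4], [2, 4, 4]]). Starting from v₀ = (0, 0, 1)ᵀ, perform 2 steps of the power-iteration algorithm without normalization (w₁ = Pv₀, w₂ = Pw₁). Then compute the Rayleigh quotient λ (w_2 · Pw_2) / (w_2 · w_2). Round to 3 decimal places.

w1 = Pv₀ = (2, 4, 4)
w2 = Pw1 = (44, 34, 36)
Pw2 = (486, 486, 368)
w2·Pw2 = 44·486 + 34·486 + 36·368 = 51156; w2·w2 = 44·44 + 34·34 + 36·36 = 4388
λ ≈ 51156/4388 = 11.658

11.658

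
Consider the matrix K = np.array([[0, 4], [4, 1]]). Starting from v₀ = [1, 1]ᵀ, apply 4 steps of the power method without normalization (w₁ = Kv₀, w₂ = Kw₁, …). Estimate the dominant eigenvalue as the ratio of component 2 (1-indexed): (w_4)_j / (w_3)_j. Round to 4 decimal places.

w1 = Kv₀ = (0·1 + 4·1; 4·1 + 1·1) = (4, 5)
w2 = Kw1 = (0·4 + 4·5; 4·4 + 1·5) = (20, 21)
w3 = Kw2 = (84, 101)
w4 = Kw3 = (404, 437)
Ratio at component: 437 / 101 = 4.3267

4.3267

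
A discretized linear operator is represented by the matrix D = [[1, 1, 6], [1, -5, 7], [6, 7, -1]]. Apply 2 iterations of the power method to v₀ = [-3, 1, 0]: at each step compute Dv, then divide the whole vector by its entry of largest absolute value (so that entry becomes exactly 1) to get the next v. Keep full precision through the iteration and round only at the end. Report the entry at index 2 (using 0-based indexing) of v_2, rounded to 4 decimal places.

0.7500

Dv0 = (-2.00000, -8.00000, -11.00000); divide by -11.00000 → v1 = (0.18182, 0.72727, 1.00000)
Dv1 = (6.90909, 3.54545, 5.18182); divide by 6.90909 → v2 = (1.00000, 0.51316, 0.75000)
Requested entry of v2: -57/-76 = 0.7500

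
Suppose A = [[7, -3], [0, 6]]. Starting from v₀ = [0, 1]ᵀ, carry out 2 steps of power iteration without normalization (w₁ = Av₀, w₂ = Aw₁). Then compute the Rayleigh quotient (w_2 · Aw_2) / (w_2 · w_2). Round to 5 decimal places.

8.03514

w1 = Av₀ = (-3, 6)
w2 = Aw1 = (-39, 36)
Aw2 = (-381, 216)
w2·Aw2 = (-39)·(-381) + 36·216 = 22635; w2·w2 = (-39)·(-39) + 36·36 = 2817
λ ≈ 22635/2817 = 8.03514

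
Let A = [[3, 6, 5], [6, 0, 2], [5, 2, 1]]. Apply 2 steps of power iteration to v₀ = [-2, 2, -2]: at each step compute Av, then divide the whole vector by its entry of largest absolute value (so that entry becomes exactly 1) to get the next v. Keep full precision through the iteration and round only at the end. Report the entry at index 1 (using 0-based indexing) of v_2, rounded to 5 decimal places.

0.27027

Av0 = (-4.000000, -16.000000, -8.000000); divide by -16.000000 → v1 = (0.250000, 1.000000, 0.500000)
Av1 = (9.250000, 2.500000, 3.750000); divide by 9.250000 → v2 = (1.000000, 0.270270, 0.405405)
Requested entry of v2: -40/-148 = 0.27027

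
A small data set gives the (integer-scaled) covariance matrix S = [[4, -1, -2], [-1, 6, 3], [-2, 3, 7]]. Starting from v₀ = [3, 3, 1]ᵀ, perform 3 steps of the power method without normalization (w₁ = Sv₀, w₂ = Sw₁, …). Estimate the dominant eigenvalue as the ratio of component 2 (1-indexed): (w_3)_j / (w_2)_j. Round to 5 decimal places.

λ ≈ 8.59542

w1 = Sv₀ = (7, 18, 10)
w2 = Sw1 = (-10, 131, 110)
w3 = Sw2 = (-391, 1126, 1183)
Ratio at component: 1126 / 131 = 8.59542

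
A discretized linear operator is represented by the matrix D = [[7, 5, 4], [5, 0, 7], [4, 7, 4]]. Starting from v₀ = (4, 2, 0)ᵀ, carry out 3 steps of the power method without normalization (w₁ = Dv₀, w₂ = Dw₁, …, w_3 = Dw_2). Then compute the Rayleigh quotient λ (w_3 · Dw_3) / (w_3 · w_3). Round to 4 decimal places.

w1 = Dv₀ = (7·4 + 5·2 + 4·0; 5·4 + 0·2 + 7·0; 4·4 + 7·2 + 4·0) = (38, 20, 30)
w2 = Dw1 = (7·38 + 5·20 + 4·30; 5·38 + 0·20 + 7·30; 4·38 + 7·20 + 4·30) = (486, 400, 412)
w3 = Dw2 = (7050, 5314, 6392)
Dw3 = (101488, 79994, 90966)
w3·Dw3 = 7050·101488 + 5314·79994 + 6392·90966 = 1722033188; w3·w3 = 7050·7050 + 5314·5314 + 6392·6392 = 118798760
λ ≈ 1722033188/118798760 = 14.4954

λ ≈ 14.4954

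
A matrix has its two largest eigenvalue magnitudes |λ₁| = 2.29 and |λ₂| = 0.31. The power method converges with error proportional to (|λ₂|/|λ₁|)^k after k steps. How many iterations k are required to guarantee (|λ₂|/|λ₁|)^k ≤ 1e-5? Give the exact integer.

|λ₂/λ₁| = 0.31/2.29 = 0.13537
Need k ≥ ln(1e-5) / ln(0.13537) = -11.5129 / -1.9997 ≈ 5.757
Smallest integer k satisfying the bound: 6

6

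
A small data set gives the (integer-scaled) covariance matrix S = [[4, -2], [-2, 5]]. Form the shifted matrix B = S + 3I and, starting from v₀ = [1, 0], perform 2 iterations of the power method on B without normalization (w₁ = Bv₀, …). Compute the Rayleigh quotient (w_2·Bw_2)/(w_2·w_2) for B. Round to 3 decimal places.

B = S + 3I has rows (7, -2); (-2, 8)
w1 = Bv₀ = (7·1 + (-2)·0; (-2)·1 + 8·0) = (7, -2)
w2 = Bw1 = (7·7 + (-2)·(-2); (-2)·7 + 8·(-2)) = (53, -30)
Bw2 = (431, -346)
w2·Bw2 = 33223; w2·w2 = 3709; μ ≈ 33223/3709 = 8.957

8.957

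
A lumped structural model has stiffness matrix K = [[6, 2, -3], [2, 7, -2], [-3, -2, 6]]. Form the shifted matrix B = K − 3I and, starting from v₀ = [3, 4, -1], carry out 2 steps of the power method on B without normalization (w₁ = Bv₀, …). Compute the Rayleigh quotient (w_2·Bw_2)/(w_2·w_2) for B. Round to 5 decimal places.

μ ≈ 7.99707

B = K − 3I has rows (3, 2, -3); (2, 4, -2); (-3, -2, 3)
w1 = Bv₀ = (3·3 + 2·4 + (-3)·(-1); 2·3 + 4·4 + (-2)·(-1); (-3)·3 + (-2)·4 + 3·(-1)) = (20, 24, -20)
w2 = Bw1 = (3·20 + 2·24 + (-3)·(-20); 2·20 + 4·24 + (-2)·(-20); (-3)·20 + (-2)·24 + 3·(-20)) = (168, 176, -168)
Bw2 = (1360, 1376, -1360)
w2·Bw2 = 699136; w2·w2 = 87424; μ ≈ 699136/87424 = 7.99707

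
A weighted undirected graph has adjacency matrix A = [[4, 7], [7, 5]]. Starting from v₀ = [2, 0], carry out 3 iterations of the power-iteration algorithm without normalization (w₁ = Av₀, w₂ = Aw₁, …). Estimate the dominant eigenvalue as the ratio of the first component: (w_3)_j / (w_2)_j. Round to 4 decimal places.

10.7846

w1 = Av₀ = (4·2 + 7·0; 7·2 + 5·0) = (8, 14)
w2 = Aw1 = (4·8 + 7·14; 7·8 + 5·14) = (130, 126)
w3 = Aw2 = (1402, 1540)
Ratio at component: 1402 / 130 = 10.7846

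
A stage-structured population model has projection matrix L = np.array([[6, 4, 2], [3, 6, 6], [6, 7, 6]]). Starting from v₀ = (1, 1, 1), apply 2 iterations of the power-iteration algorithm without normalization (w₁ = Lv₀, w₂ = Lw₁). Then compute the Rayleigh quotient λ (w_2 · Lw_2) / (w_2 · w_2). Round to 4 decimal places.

w1 = Lv₀ = (6·1 + 4·1 + 2·1; 3·1 + 6·1 + 6·1; 6·1 + 7·1 + 6·1) = (12, 15, 19)
w2 = Lw1 = (6·12 + 4·15 + 2·19; 3·12 + 6·15 + 6·19; 6·12 + 7·15 + 6·19) = (170, 240, 291)
Lw2 = (2562, 3696, 4446)
w2·Lw2 = 170·2562 + 240·3696 + 291·4446 = 2616366; w2·w2 = 170·170 + 240·240 + 291·291 = 171181
λ ≈ 2616366/171181 = 15.2842

15.2842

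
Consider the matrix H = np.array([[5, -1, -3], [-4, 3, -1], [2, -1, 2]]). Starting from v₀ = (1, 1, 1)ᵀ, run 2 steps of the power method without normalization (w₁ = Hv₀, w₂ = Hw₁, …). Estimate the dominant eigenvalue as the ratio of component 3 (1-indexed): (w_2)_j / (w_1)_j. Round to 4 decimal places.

w1 = Hv₀ = (5·1 + (-1)·1 + (-3)·1; (-4)·1 + 3·1 + (-1)·1; 2·1 + (-1)·1 + 2·1) = (1, -2, 3)
w2 = Hw1 = (5·1 + (-1)·(-2) + (-3)·3; (-4)·1 + 3·(-2) + (-1)·3; 2·1 + (-1)·(-2) + 2·3) = (-2, -13, 10)
Ratio at component: 10 / 3 = 3.3333

λ ≈ 3.3333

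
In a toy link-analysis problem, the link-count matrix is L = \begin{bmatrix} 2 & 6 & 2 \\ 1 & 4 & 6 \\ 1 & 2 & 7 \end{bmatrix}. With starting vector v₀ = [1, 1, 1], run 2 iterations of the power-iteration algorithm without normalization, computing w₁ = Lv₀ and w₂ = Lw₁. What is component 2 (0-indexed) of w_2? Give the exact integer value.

102

w1 = Lv₀ = (10, 11, 10)
w2 = Lw1 = (106, 114, 102)
The requested component of w2 is 102.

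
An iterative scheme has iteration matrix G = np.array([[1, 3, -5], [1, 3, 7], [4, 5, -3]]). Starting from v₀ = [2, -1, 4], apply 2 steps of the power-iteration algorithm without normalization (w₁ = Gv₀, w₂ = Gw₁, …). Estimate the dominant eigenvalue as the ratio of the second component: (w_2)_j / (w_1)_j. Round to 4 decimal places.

w1 = Gv₀ = (1·2 + 3·(-1) + (-5)·4; 1·2 + 3·(-1) + 7·4; 4·2 + 5·(-1) + (-3)·4) = (-21, 27, -9)
w2 = Gw1 = (1·(-21) + 3·27 + (-5)·(-9); 1·(-21) + 3·27 + 7·(-9); 4·(-21) + 5·27 + (-3)·(-9)) = (105, -3, 78)
Ratio at component: -3 / 27 = -0.1111

λ ≈ -0.1111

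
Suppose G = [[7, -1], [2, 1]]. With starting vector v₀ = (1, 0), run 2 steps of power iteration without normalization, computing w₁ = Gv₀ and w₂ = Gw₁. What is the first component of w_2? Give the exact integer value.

47

w1 = Gv₀ = (7, 2)
w2 = Gw1 = (47, 16)
The requested component of w2 is 47.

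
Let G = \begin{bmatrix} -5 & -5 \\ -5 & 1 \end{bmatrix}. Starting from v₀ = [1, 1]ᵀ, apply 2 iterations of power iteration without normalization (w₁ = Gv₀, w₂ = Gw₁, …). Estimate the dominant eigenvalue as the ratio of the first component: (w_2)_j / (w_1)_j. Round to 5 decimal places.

-7.00000

w1 = Gv₀ = ((-5)·1 + (-5)·1; (-5)·1 + 1·1) = (-10, -4)
w2 = Gw1 = ((-5)·(-10) + (-5)·(-4); (-5)·(-10) + 1·(-4)) = (70, 46)
Ratio at component: 70 / -10 = -7.00000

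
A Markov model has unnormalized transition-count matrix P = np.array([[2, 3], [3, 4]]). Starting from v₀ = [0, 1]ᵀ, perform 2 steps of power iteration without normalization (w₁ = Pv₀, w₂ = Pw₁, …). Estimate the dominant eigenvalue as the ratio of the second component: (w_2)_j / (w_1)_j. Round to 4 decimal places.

6.2500

w1 = Pv₀ = (3, 4)
w2 = Pw1 = (18, 25)
Ratio at component: 25 / 4 = 6.2500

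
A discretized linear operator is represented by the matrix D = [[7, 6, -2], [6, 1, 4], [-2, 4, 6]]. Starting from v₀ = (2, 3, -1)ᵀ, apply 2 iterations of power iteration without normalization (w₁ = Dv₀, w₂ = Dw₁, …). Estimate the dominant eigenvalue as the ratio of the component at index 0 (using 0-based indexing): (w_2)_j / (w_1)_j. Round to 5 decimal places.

w1 = Dv₀ = (7·2 + 6·3 + (-2)·(-1); 6·2 + 1·3 + 4·(-1); (-2)·2 + 4·3 + 6·(-1)) = (34, 11, 2)
w2 = Dw1 = (7·34 + 6·11 + (-2)·2; 6·34 + 1·11 + 4·2; (-2)·34 + 4·11 + 6·2) = (300, 223, -12)
Ratio at component: 300 / 34 = 8.82353

λ ≈ 8.82353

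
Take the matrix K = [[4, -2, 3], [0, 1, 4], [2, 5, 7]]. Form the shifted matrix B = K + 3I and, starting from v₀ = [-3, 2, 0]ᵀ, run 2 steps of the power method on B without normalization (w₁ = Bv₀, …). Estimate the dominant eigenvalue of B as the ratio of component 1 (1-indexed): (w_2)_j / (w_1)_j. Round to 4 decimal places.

7.1600

B = K + 3I has rows (7, -2, 3); (0, 4, 4); (2, 5, 10)
w1 = Bv₀ = (7·(-3) + (-2)·2 + 3·0; 0·(-3) + 4·2 + 4·0; 2·(-3) + 5·2 + 10·0) = (-25, 8, 4)
w2 = Bw1 = (7·(-25) + (-2)·8 + 3·4; 0·(-25) + 4·8 + 4·4; 2·(-25) + 5·8 + 10·4) = (-179, 48, 30)
Ratio: -179/-25 = 7.1600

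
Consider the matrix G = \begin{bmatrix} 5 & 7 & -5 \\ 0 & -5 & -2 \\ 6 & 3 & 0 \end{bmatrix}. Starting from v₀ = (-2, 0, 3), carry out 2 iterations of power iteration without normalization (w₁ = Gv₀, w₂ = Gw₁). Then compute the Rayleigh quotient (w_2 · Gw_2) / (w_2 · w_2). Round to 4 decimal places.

0.2612

w1 = Gv₀ = (-25, -6, -12)
w2 = Gw1 = (-107, 54, -168)
Gw2 = (683, 66, -480)
w2·Gw2 = (-107)·683 + 54·66 + (-168)·(-480) = 11123; w2·w2 = (-107)·(-107) + 54·54 + (-168)·(-168) = 42589
λ ≈ 11123/42589 = 0.2612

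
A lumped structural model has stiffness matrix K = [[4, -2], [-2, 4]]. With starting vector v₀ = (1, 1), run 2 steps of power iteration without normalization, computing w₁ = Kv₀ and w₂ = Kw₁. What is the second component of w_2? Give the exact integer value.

4

w1 = Kv₀ = (4·1 + (-2)·1; (-2)·1 + 4·1) = (2, 2)
w2 = Kw1 = (4·2 + (-2)·2; (-2)·2 + 4·2) = (4, 4)
The requested component of w2 is 4.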